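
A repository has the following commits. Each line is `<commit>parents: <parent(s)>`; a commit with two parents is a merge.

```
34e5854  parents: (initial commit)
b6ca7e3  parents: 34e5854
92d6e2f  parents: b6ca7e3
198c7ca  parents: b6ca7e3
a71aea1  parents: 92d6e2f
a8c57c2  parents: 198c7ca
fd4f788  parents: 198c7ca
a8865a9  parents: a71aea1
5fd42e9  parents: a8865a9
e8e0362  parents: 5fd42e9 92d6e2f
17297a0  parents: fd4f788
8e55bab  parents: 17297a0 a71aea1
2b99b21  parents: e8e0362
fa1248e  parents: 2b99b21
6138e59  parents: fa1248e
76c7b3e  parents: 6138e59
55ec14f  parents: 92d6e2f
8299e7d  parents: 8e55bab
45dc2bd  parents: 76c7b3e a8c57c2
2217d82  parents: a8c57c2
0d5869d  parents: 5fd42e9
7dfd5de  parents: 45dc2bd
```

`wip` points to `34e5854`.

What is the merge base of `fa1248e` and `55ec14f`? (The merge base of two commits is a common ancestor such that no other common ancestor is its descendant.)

92d6e2f

Ancestors of fa1248e: {2b99b21, 34e5854, 5fd42e9, 92d6e2f, a71aea1, a8865a9, b6ca7e3, e8e0362, fa1248e}.
Ancestors of 55ec14f: {34e5854, 55ec14f, 92d6e2f, b6ca7e3}.
Common ancestors: {34e5854, 92d6e2f, b6ca7e3}.
Among these, 92d6e2f is not an ancestor of any other common ancestor — it is the merge base.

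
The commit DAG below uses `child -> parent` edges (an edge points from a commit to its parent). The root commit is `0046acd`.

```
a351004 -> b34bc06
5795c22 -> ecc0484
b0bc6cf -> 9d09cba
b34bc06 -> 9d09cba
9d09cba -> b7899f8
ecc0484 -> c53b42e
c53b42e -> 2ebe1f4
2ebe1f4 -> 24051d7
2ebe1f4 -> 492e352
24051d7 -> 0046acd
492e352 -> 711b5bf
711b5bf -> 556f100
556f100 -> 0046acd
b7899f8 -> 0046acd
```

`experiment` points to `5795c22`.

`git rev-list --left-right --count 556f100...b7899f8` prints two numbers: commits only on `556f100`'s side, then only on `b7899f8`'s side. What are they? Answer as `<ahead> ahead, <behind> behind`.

1 ahead, 1 behind

Reachable from 556f100: {0046acd, 556f100}.
Reachable from b7899f8: {0046acd, b7899f8}.
Only in 556f100's history (ahead): {556f100} — 1.
Only in b7899f8's history (behind): {b7899f8} — 1.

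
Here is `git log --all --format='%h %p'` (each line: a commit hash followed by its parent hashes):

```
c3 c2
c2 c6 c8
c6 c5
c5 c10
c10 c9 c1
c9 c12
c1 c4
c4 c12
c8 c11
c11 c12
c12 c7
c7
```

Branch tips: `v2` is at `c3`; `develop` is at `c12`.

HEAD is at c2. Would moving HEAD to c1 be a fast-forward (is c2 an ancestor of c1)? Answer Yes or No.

No

A fast-forward from c2 to c1 is possible iff c2 is an ancestor of c1.
Ancestors of c1: {c1, c12, c4, c7}.
c2 is not among them, so fast-forward is not possible.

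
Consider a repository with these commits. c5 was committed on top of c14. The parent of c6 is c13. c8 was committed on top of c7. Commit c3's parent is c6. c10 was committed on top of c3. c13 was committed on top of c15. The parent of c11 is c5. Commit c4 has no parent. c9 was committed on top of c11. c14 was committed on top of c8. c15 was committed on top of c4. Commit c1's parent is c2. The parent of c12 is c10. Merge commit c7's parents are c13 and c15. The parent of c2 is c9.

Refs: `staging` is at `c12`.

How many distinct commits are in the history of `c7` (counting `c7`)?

Walking parent pointers from c7: reachable set = {c13, c15, c4, c7}.
That is 4 commits.

4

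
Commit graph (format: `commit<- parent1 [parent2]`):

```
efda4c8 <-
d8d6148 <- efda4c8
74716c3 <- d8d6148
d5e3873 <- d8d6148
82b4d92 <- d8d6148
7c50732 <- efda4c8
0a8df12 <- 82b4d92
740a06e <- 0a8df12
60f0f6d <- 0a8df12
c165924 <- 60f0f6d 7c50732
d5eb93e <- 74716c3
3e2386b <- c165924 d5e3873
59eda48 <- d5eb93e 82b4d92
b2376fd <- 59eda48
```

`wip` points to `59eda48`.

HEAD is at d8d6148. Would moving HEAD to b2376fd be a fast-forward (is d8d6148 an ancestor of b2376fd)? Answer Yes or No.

Yes

A fast-forward from d8d6148 to b2376fd is possible iff d8d6148 is an ancestor of b2376fd.
Ancestors of b2376fd: {59eda48, 74716c3, 82b4d92, b2376fd, d5eb93e, d8d6148, efda4c8}.
d8d6148 is among them, so fast-forward is possible.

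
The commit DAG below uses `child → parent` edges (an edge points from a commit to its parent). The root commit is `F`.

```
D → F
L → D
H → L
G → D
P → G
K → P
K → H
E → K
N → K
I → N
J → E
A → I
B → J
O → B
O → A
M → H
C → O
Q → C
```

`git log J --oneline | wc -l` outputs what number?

9

Walking parent pointers from J: reachable set = {D, E, F, G, H, J, K, L, P}.
That is 9 commits.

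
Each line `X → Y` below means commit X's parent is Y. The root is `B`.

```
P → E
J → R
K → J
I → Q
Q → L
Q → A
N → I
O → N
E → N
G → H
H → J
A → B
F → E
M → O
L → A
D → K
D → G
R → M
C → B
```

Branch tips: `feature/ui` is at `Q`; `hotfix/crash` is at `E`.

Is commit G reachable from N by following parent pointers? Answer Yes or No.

No

Ancestors of N: {A, B, I, L, N, Q}.
G is not in that set, so it is not an ancestor of N.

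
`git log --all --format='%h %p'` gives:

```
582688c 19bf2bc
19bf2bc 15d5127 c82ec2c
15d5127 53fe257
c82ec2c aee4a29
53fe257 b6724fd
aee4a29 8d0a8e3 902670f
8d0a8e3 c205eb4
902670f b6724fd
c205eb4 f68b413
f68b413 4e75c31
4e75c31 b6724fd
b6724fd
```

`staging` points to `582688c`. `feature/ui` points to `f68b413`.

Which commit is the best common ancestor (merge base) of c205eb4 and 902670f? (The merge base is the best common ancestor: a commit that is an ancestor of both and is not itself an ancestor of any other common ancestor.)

b6724fd

Ancestors of c205eb4: {4e75c31, b6724fd, c205eb4, f68b413}.
Ancestors of 902670f: {902670f, b6724fd}.
Common ancestors: {b6724fd}.
The only common ancestor is b6724fd, so it is the merge base.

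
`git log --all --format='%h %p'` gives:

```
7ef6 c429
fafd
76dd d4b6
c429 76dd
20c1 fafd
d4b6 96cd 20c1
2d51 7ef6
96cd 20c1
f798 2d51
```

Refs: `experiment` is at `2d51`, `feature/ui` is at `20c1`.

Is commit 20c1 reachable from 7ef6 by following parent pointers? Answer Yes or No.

Yes

Ancestors of 7ef6 (commits reachable by following parents): {20c1, 76dd, 7ef6, 96cd, c429, d4b6, fafd}.
20c1 is in that set, so it is an ancestor of 7ef6.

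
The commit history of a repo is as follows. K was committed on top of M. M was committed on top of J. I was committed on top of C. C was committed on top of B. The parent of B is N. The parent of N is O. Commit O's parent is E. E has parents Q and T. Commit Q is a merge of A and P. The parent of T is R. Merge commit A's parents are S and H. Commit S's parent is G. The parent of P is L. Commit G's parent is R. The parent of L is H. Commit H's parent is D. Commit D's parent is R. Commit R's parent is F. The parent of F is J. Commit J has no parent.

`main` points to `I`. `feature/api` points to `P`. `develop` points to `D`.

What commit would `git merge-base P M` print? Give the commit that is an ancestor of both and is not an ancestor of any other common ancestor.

J

Ancestors of P: {D, F, H, J, L, P, R}.
Ancestors of M: {J, M}.
Common ancestors: {J}.
The only common ancestor is J, so it is the merge base.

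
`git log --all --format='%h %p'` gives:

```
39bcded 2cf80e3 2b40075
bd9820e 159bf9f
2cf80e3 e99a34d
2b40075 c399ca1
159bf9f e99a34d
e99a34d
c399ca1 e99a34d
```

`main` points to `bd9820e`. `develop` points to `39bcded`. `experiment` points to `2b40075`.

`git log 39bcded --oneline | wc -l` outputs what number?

Walking parent pointers from 39bcded: reachable set = {2b40075, 2cf80e3, 39bcded, c399ca1, e99a34d}.
That is 5 commits.

5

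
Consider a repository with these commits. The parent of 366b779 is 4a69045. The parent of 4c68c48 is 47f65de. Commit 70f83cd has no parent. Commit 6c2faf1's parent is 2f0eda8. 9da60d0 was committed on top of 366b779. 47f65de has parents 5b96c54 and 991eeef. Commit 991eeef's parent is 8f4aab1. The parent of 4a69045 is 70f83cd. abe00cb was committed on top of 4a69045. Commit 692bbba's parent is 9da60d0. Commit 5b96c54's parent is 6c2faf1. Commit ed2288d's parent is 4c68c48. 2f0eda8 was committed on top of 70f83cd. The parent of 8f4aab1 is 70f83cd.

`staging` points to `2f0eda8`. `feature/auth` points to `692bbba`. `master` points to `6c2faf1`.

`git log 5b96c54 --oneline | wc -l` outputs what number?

Walking parent pointers from 5b96c54: reachable set = {2f0eda8, 5b96c54, 6c2faf1, 70f83cd}.
That is 4 commits.

4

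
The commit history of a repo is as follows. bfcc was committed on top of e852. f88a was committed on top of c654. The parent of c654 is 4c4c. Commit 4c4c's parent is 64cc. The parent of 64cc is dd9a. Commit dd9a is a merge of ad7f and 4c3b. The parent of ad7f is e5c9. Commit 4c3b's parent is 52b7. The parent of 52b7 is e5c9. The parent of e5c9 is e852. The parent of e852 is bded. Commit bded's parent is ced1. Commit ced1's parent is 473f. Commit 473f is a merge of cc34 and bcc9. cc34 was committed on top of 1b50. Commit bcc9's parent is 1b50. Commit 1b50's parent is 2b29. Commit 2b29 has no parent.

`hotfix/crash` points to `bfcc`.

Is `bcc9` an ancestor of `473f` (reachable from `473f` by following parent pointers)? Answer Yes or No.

Ancestors of 473f (commits reachable by following parents): {1b50, 2b29, 473f, bcc9, cc34}.
bcc9 is in that set, so it is an ancestor of 473f.

Yes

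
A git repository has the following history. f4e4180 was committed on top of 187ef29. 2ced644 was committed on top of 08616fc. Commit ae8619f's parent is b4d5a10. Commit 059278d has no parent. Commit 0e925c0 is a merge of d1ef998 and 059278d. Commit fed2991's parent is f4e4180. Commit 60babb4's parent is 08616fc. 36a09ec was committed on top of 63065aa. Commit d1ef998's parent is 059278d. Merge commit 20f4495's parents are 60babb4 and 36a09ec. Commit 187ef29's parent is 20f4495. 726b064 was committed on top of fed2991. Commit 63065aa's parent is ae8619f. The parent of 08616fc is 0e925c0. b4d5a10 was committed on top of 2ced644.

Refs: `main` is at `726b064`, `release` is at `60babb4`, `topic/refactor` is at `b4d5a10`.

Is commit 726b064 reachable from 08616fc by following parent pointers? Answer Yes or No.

No

Ancestors of 08616fc: {059278d, 08616fc, 0e925c0, d1ef998}.
726b064 is not in that set, so it is not an ancestor of 08616fc.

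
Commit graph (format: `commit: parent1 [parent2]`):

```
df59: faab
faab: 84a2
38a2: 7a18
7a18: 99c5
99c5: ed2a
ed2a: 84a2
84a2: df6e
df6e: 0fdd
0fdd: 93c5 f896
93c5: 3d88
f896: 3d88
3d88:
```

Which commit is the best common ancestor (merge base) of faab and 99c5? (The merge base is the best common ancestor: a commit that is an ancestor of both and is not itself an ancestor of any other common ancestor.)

84a2

Ancestors of faab: {0fdd, 3d88, 84a2, 93c5, df6e, f896, faab}.
Ancestors of 99c5: {0fdd, 3d88, 84a2, 93c5, 99c5, df6e, ed2a, f896}.
Common ancestors: {0fdd, 3d88, 84a2, 93c5, df6e, f896}.
Among these, 84a2 is not an ancestor of any other common ancestor — it is the merge base.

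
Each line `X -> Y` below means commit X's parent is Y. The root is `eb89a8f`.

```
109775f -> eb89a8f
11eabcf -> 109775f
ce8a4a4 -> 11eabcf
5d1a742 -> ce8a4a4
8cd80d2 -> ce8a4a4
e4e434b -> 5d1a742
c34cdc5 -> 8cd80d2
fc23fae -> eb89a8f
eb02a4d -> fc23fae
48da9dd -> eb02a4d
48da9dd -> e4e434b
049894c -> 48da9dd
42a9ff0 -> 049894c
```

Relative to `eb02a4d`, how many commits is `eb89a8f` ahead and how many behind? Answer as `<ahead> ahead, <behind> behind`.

0 ahead, 2 behind

Reachable from eb89a8f: {eb89a8f}.
Reachable from eb02a4d: {eb02a4d, eb89a8f, fc23fae}.
Only in eb89a8f's history (ahead): {} — 0.
Only in eb02a4d's history (behind): {eb02a4d, fc23fae} — 2.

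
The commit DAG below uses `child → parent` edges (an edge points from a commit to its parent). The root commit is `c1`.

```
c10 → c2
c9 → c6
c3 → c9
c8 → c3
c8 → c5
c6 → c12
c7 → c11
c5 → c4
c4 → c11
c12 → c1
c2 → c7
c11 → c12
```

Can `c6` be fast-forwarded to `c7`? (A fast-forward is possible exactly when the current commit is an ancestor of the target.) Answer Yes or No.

A fast-forward from c6 to c7 is possible iff c6 is an ancestor of c7.
Ancestors of c7: {c1, c11, c12, c7}.
c6 is not among them, so fast-forward is not possible.

No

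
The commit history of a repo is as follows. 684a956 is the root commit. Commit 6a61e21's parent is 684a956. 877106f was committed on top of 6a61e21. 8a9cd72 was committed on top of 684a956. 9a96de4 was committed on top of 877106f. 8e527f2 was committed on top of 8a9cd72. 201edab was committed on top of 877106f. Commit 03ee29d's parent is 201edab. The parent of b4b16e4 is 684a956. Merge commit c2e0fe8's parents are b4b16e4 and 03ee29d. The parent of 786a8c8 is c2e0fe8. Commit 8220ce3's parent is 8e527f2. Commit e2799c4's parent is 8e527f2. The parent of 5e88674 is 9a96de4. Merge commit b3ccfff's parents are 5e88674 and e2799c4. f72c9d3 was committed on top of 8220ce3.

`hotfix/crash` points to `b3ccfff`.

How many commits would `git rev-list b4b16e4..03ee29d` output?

Reachable from 03ee29d: {03ee29d, 201edab, 684a956, 6a61e21, 877106f}.
Reachable from b4b16e4: {684a956, b4b16e4}.
In 03ee29d's history but not b4b16e4's: {03ee29d, 201edab, 6a61e21, 877106f} — 4 commits.

4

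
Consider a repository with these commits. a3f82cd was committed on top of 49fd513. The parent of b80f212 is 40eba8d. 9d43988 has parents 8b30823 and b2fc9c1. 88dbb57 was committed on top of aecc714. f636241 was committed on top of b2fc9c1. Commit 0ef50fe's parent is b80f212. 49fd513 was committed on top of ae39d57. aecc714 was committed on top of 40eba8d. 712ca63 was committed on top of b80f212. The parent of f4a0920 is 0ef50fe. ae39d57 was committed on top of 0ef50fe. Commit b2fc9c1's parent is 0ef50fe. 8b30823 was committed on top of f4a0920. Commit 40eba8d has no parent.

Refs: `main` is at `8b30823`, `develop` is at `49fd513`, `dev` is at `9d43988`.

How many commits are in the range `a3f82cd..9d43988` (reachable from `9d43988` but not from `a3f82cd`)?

Reachable from 9d43988: {0ef50fe, 40eba8d, 8b30823, 9d43988, b2fc9c1, b80f212, f4a0920}.
Reachable from a3f82cd: {0ef50fe, 40eba8d, 49fd513, a3f82cd, ae39d57, b80f212}.
In 9d43988's history but not a3f82cd's: {8b30823, 9d43988, b2fc9c1, f4a0920} — 4 commits.

4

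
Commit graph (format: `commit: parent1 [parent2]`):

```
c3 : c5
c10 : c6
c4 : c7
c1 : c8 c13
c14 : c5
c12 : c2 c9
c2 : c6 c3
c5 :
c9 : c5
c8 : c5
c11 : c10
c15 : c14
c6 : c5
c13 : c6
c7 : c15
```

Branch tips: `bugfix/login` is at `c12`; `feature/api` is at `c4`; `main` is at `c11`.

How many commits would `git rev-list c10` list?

Walking parent pointers from c10: reachable set = {c10, c5, c6}.
That is 3 commits.

3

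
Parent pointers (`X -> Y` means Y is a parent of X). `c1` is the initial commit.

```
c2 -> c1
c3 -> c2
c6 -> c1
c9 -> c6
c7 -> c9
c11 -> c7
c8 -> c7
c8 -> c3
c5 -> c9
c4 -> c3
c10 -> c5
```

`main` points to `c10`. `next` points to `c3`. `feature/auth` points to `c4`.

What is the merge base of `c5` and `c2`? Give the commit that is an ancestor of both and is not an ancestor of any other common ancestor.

c1

Ancestors of c5: {c1, c5, c6, c9}.
Ancestors of c2: {c1, c2}.
Common ancestors: {c1}.
The only common ancestor is c1, so it is the merge base.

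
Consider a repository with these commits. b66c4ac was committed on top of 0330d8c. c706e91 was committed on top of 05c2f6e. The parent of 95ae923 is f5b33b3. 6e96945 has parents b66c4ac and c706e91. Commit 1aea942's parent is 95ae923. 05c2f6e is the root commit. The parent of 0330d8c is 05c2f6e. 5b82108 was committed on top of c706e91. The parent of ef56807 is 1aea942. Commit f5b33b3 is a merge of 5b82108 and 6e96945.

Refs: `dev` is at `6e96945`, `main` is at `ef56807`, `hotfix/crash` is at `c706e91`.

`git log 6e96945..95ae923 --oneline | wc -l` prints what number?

Reachable from 95ae923: {0330d8c, 05c2f6e, 5b82108, 6e96945, 95ae923, b66c4ac, c706e91, f5b33b3}.
Reachable from 6e96945: {0330d8c, 05c2f6e, 6e96945, b66c4ac, c706e91}.
In 95ae923's history but not 6e96945's: {5b82108, 95ae923, f5b33b3} — 3 commits.

3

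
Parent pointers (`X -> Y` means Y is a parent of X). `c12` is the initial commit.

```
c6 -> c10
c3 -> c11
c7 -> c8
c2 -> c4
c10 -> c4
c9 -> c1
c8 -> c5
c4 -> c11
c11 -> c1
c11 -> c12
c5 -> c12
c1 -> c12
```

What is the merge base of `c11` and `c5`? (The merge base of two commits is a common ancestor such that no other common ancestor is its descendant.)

c12

Ancestors of c11: {c1, c11, c12}.
Ancestors of c5: {c12, c5}.
Common ancestors: {c12}.
The only common ancestor is c12, so it is the merge base.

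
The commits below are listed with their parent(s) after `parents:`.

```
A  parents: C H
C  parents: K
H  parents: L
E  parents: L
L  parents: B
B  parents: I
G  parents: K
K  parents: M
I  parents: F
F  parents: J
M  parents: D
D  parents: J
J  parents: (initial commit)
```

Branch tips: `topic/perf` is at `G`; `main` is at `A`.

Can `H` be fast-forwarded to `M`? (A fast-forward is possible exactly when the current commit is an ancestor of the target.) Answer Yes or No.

A fast-forward from H to M is possible iff H is an ancestor of M.
Ancestors of M: {D, J, M}.
H is not among them, so fast-forward is not possible.

No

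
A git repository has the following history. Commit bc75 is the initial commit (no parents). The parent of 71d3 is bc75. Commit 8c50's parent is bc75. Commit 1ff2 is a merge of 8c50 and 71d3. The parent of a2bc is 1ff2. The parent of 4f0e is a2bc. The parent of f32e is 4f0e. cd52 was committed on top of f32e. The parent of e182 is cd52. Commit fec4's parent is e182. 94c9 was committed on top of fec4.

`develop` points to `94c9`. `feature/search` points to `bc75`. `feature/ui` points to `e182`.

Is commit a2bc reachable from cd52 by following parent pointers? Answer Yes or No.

Yes

Ancestors of cd52 (commits reachable by following parents): {1ff2, 4f0e, 71d3, 8c50, a2bc, bc75, cd52, f32e}.
a2bc is in that set, so it is an ancestor of cd52.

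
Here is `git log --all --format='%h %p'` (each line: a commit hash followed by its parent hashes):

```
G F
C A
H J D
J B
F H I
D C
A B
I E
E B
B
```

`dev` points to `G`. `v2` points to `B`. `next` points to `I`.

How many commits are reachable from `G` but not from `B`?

Reachable from G: {A, B, C, D, E, F, G, H, I, J}.
Reachable from B: {B}.
In G's history but not B's: {A, C, D, E, F, G, H, I, J} — 9 commits.

9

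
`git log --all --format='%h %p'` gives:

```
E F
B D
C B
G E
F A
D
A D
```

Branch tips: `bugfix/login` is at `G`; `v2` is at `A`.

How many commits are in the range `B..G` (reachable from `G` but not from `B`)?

Reachable from G: {A, D, E, F, G}.
Reachable from B: {B, D}.
In G's history but not B's: {A, E, F, G} — 4 commits.

4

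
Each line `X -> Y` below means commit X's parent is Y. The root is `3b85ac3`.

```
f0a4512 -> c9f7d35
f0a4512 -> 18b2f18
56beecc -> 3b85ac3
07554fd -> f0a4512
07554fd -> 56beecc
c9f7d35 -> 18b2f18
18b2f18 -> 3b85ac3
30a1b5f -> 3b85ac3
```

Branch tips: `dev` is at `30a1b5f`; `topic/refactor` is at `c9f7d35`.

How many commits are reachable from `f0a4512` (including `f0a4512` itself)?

4

Walking parent pointers from f0a4512: reachable set = {18b2f18, 3b85ac3, c9f7d35, f0a4512}.
That is 4 commits.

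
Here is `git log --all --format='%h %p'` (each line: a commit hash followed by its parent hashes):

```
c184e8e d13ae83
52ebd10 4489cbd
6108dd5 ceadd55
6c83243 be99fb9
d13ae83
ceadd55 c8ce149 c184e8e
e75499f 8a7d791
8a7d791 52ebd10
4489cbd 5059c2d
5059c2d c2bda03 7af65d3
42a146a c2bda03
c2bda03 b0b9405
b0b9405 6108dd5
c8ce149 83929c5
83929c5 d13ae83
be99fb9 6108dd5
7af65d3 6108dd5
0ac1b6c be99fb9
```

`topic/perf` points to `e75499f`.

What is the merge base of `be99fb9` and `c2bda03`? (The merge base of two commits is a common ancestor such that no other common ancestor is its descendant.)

Ancestors of be99fb9: {6108dd5, 83929c5, be99fb9, c184e8e, c8ce149, ceadd55, d13ae83}.
Ancestors of c2bda03: {6108dd5, 83929c5, b0b9405, c184e8e, c2bda03, c8ce149, ceadd55, d13ae83}.
Common ancestors: {6108dd5, 83929c5, c184e8e, c8ce149, ceadd55, d13ae83}.
Among these, 6108dd5 is not an ancestor of any other common ancestor — it is the merge base.

6108dd5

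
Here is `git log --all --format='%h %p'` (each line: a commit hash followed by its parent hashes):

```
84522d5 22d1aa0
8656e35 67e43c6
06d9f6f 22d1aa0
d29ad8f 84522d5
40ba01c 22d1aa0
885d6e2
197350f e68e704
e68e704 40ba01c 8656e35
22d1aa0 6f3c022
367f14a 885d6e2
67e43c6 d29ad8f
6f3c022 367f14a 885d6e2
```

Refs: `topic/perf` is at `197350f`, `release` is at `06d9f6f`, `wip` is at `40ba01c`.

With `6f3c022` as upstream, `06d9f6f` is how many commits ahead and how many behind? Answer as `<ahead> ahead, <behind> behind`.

Reachable from 06d9f6f: {06d9f6f, 22d1aa0, 367f14a, 6f3c022, 885d6e2}.
Reachable from 6f3c022: {367f14a, 6f3c022, 885d6e2}.
Only in 06d9f6f's history (ahead): {06d9f6f, 22d1aa0} — 2.
Only in 6f3c022's history (behind): {} — 0.

2 ahead, 0 behind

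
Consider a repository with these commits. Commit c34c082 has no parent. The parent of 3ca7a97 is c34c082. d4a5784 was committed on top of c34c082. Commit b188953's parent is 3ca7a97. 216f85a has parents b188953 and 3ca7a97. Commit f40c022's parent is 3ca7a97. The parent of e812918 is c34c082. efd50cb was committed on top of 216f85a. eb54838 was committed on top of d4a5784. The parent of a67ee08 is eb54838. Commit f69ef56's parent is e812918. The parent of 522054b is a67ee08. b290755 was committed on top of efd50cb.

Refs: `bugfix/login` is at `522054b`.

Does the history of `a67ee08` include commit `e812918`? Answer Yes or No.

Ancestors of a67ee08: {a67ee08, c34c082, d4a5784, eb54838}.
e812918 is not in that set, so it is not an ancestor of a67ee08.

No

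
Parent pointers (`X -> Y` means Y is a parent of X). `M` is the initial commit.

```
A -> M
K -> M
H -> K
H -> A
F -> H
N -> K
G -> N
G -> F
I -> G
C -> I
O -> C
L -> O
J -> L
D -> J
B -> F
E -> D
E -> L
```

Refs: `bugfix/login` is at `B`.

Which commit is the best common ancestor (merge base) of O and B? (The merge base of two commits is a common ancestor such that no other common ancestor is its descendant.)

F

Ancestors of O: {A, C, F, G, H, I, K, M, N, O}.
Ancestors of B: {A, B, F, H, K, M}.
Common ancestors: {A, F, H, K, M}.
Among these, F is not an ancestor of any other common ancestor — it is the merge base.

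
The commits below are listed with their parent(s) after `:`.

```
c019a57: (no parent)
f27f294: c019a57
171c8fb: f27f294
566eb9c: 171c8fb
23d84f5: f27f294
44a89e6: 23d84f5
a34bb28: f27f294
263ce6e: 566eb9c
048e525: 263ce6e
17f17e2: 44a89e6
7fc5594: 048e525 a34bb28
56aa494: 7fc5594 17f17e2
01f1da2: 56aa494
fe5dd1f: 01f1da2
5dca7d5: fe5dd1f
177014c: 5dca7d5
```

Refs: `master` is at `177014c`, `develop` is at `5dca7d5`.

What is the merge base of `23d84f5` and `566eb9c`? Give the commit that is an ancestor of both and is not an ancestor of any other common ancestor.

f27f294

Ancestors of 23d84f5: {23d84f5, c019a57, f27f294}.
Ancestors of 566eb9c: {171c8fb, 566eb9c, c019a57, f27f294}.
Common ancestors: {c019a57, f27f294}.
Among these, f27f294 is not an ancestor of any other common ancestor — it is the merge base.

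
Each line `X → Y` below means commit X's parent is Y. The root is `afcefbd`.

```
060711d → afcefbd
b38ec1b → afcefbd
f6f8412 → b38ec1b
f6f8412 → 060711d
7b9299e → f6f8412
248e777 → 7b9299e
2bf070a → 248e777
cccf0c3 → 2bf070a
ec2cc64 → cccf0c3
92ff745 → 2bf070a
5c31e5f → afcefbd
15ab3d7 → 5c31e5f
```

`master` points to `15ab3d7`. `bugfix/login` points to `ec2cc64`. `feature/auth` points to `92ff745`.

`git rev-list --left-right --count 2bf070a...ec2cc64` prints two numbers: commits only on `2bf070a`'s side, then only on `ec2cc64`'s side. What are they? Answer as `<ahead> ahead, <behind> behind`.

0 ahead, 2 behind

Reachable from 2bf070a: {060711d, 248e777, 2bf070a, 7b9299e, afcefbd, b38ec1b, f6f8412}.
Reachable from ec2cc64: {060711d, 248e777, 2bf070a, 7b9299e, afcefbd, b38ec1b, cccf0c3, ec2cc64, f6f8412}.
Only in 2bf070a's history (ahead): {} — 0.
Only in ec2cc64's history (behind): {cccf0c3, ec2cc64} — 2.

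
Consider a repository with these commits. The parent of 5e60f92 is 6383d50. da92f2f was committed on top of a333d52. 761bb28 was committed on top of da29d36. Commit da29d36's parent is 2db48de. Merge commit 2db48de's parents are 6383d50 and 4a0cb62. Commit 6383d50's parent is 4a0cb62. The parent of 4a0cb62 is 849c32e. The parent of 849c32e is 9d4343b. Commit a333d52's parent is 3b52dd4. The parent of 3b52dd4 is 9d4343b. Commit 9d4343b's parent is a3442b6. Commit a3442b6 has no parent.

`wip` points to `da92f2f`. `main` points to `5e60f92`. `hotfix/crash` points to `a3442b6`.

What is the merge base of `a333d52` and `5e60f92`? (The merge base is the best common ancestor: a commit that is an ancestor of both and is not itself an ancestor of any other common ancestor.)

Ancestors of a333d52: {3b52dd4, 9d4343b, a333d52, a3442b6}.
Ancestors of 5e60f92: {4a0cb62, 5e60f92, 6383d50, 849c32e, 9d4343b, a3442b6}.
Common ancestors: {9d4343b, a3442b6}.
Among these, 9d4343b is not an ancestor of any other common ancestor — it is the merge base.

9d4343b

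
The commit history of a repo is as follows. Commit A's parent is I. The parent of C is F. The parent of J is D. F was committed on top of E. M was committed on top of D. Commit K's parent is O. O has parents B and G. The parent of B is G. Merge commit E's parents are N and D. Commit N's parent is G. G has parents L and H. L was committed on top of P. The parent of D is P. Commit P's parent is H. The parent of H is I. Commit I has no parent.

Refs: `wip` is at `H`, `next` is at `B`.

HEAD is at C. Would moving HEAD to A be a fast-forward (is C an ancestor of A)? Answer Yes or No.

No

A fast-forward from C to A is possible iff C is an ancestor of A.
Ancestors of A: {A, I}.
C is not among them, so fast-forward is not possible.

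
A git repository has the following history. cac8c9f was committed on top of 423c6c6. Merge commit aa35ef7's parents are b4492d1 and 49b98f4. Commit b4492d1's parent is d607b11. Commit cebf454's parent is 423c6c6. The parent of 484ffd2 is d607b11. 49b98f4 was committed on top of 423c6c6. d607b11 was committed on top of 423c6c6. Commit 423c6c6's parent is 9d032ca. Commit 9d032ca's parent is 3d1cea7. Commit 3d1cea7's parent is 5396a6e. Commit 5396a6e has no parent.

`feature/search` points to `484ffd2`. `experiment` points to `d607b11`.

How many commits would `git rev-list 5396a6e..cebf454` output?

Reachable from cebf454: {3d1cea7, 423c6c6, 5396a6e, 9d032ca, cebf454}.
Reachable from 5396a6e: {5396a6e}.
In cebf454's history but not 5396a6e's: {3d1cea7, 423c6c6, 9d032ca, cebf454} — 4 commits.

4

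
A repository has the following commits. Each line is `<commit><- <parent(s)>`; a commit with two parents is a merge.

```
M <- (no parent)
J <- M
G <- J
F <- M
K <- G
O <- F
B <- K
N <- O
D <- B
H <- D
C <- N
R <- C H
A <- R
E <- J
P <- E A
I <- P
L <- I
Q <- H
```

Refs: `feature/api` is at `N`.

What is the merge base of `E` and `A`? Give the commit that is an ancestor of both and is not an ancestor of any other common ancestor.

Ancestors of E: {E, J, M}.
Ancestors of A: {A, B, C, D, F, G, H, J, K, M, N, O, R}.
Common ancestors: {J, M}.
Among these, J is not an ancestor of any other common ancestor — it is the merge base.

J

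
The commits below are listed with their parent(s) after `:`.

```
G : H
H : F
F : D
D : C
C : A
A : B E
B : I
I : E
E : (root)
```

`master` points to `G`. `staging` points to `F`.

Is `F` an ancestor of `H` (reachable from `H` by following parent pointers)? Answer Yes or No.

Yes

Ancestors of H (commits reachable by following parents): {A, B, C, D, E, F, H, I}.
F is in that set, so it is an ancestor of H.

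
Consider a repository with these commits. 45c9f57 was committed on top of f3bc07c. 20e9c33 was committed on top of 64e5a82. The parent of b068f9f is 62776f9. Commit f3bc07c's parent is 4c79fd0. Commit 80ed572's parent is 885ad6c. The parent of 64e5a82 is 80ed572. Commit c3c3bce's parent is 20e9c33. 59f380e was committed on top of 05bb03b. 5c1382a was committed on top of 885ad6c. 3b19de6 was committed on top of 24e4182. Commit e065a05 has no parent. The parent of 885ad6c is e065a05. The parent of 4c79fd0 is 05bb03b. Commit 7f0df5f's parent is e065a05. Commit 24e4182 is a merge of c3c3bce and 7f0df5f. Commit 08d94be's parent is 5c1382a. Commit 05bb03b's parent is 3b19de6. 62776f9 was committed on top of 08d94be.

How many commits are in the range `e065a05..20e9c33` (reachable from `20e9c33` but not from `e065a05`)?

4

Reachable from 20e9c33: {20e9c33, 64e5a82, 80ed572, 885ad6c, e065a05}.
Reachable from e065a05: {e065a05}.
In 20e9c33's history but not e065a05's: {20e9c33, 64e5a82, 80ed572, 885ad6c} — 4 commits.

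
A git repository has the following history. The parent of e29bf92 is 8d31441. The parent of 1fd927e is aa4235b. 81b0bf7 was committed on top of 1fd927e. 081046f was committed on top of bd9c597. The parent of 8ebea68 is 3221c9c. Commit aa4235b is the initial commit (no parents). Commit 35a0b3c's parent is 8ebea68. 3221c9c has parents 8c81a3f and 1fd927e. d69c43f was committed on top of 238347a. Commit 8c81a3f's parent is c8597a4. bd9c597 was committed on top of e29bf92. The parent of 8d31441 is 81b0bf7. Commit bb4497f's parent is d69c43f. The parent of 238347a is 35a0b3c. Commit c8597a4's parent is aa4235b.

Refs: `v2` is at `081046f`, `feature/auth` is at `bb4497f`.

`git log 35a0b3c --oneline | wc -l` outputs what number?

Walking parent pointers from 35a0b3c: reachable set = {1fd927e, 3221c9c, 35a0b3c, 8c81a3f, 8ebea68, aa4235b, c8597a4}.
That is 7 commits.

7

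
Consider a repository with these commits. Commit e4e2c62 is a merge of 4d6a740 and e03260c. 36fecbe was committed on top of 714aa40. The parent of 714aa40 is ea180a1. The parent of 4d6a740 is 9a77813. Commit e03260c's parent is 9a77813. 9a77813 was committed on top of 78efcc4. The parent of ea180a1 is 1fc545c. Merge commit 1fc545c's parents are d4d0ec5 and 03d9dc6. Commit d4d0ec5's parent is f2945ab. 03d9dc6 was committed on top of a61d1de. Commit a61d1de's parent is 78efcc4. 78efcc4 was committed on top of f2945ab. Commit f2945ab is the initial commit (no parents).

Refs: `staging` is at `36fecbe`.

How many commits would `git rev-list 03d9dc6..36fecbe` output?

Reachable from 36fecbe: {03d9dc6, 1fc545c, 36fecbe, 714aa40, 78efcc4, a61d1de, d4d0ec5, ea180a1, f2945ab}.
Reachable from 03d9dc6: {03d9dc6, 78efcc4, a61d1de, f2945ab}.
In 36fecbe's history but not 03d9dc6's: {1fc545c, 36fecbe, 714aa40, d4d0ec5, ea180a1} — 5 commits.

5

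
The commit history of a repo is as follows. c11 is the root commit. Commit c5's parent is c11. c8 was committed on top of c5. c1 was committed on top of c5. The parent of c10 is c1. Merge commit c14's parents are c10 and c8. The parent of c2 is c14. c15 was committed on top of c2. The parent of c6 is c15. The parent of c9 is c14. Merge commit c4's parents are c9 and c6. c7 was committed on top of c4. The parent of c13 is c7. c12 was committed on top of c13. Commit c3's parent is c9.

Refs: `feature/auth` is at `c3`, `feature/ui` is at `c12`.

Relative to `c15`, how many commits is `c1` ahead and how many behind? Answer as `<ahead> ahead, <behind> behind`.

0 ahead, 5 behind

Reachable from c1: {c1, c11, c5}.
Reachable from c15: {c1, c10, c11, c14, c15, c2, c5, c8}.
Only in c1's history (ahead): {} — 0.
Only in c15's history (behind): {c10, c14, c15, c2, c8} — 5.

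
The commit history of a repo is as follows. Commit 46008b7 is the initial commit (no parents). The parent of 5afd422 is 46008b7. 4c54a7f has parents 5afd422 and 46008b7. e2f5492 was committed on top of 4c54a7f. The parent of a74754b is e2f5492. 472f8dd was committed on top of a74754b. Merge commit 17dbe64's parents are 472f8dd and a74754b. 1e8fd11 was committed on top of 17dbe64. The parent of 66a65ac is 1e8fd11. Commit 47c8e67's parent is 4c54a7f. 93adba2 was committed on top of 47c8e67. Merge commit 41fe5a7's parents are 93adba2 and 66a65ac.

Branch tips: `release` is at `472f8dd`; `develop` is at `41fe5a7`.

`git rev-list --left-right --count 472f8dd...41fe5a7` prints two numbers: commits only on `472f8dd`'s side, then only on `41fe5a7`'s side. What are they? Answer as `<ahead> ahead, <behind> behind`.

0 ahead, 6 behind

Reachable from 472f8dd: {46008b7, 472f8dd, 4c54a7f, 5afd422, a74754b, e2f5492}.
Reachable from 41fe5a7: {17dbe64, 1e8fd11, 41fe5a7, 46008b7, 472f8dd, 47c8e67, 4c54a7f, 5afd422, 66a65ac, 93adba2, a74754b, e2f5492}.
Only in 472f8dd's history (ahead): {} — 0.
Only in 41fe5a7's history (behind): {17dbe64, 1e8fd11, 41fe5a7, 47c8e67, 66a65ac, 93adba2} — 6.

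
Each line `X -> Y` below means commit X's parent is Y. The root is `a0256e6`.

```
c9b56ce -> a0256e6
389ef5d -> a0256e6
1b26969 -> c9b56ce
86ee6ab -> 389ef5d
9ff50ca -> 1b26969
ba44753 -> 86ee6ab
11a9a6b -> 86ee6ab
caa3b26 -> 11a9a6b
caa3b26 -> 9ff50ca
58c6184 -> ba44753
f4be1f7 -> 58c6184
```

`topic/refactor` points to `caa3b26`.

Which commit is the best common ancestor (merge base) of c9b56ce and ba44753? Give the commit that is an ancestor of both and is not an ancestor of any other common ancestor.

Ancestors of c9b56ce: {a0256e6, c9b56ce}.
Ancestors of ba44753: {389ef5d, 86ee6ab, a0256e6, ba44753}.
Common ancestors: {a0256e6}.
The only common ancestor is a0256e6, so it is the merge base.

a0256e6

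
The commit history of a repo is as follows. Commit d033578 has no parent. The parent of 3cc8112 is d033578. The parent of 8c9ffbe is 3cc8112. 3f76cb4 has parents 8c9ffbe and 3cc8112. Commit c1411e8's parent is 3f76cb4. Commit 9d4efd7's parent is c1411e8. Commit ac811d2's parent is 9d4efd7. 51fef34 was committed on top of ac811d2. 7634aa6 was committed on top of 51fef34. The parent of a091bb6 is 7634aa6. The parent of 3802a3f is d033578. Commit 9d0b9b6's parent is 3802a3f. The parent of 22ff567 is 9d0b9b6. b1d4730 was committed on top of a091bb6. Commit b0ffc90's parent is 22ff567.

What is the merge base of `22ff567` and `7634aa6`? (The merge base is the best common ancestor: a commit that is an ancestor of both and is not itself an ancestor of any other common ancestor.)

Ancestors of 22ff567: {22ff567, 3802a3f, 9d0b9b6, d033578}.
Ancestors of 7634aa6: {3cc8112, 3f76cb4, 51fef34, 7634aa6, 8c9ffbe, 9d4efd7, ac811d2, c1411e8, d033578}.
Common ancestors: {d033578}.
The only common ancestor is d033578, so it is the merge base.

d033578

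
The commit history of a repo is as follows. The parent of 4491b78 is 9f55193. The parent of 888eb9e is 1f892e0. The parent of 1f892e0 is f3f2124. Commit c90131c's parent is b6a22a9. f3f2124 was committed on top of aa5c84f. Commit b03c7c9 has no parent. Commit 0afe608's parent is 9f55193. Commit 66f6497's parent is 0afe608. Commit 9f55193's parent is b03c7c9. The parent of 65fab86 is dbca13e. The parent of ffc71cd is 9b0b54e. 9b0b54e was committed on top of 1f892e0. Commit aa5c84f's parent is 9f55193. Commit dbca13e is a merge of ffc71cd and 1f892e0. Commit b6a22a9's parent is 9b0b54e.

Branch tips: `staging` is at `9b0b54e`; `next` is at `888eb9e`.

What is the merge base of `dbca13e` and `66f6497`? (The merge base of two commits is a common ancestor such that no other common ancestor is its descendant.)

Ancestors of dbca13e: {1f892e0, 9b0b54e, 9f55193, aa5c84f, b03c7c9, dbca13e, f3f2124, ffc71cd}.
Ancestors of 66f6497: {0afe608, 66f6497, 9f55193, b03c7c9}.
Common ancestors: {9f55193, b03c7c9}.
Among these, 9f55193 is not an ancestor of any other common ancestor — it is the merge base.

9f55193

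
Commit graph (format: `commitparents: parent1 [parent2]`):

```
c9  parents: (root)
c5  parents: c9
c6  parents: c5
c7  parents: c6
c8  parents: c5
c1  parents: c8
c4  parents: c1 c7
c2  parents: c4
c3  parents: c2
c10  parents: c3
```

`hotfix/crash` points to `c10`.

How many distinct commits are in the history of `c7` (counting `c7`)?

Walking parent pointers from c7: reachable set = {c5, c6, c7, c9}.
That is 4 commits.

4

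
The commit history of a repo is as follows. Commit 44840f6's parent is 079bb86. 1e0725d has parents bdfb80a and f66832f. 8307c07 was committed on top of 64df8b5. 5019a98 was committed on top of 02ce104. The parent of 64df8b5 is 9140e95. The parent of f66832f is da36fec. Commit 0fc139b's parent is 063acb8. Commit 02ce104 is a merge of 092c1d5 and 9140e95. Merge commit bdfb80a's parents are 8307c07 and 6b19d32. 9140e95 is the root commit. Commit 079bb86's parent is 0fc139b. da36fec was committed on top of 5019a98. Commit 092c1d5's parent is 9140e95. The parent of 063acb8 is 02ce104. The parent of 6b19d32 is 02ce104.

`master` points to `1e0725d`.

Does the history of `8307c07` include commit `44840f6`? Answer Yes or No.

No

Ancestors of 8307c07: {64df8b5, 8307c07, 9140e95}.
44840f6 is not in that set, so it is not an ancestor of 8307c07.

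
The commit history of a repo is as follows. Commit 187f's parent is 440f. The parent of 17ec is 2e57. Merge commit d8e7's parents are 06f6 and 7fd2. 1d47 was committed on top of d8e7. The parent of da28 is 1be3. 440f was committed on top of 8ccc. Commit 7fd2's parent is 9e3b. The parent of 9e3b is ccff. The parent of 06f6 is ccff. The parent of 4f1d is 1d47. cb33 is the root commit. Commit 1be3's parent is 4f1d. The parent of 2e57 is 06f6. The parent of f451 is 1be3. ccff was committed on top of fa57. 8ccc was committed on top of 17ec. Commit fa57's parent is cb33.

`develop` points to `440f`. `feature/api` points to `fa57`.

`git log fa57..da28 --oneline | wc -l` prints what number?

9

Reachable from da28: {06f6, 1be3, 1d47, 4f1d, 7fd2, 9e3b, cb33, ccff, d8e7, da28, fa57}.
Reachable from fa57: {cb33, fa57}.
In da28's history but not fa57's: {06f6, 1be3, 1d47, 4f1d, 7fd2, 9e3b, ccff, d8e7, da28} — 9 commits.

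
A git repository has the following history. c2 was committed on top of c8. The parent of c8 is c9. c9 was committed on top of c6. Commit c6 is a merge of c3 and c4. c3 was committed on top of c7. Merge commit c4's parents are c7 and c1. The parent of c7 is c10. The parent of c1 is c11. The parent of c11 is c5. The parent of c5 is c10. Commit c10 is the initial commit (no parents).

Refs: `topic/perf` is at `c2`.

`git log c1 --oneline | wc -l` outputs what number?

Walking parent pointers from c1: reachable set = {c1, c10, c11, c5}.
That is 4 commits.

4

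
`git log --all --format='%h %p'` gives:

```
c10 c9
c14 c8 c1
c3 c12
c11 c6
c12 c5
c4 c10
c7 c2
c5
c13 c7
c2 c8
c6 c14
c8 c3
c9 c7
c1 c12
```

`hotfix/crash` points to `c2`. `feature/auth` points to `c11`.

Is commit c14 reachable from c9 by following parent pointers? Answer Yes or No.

Ancestors of c9: {c12, c2, c3, c5, c7, c8, c9}.
c14 is not in that set, so it is not an ancestor of c9.

No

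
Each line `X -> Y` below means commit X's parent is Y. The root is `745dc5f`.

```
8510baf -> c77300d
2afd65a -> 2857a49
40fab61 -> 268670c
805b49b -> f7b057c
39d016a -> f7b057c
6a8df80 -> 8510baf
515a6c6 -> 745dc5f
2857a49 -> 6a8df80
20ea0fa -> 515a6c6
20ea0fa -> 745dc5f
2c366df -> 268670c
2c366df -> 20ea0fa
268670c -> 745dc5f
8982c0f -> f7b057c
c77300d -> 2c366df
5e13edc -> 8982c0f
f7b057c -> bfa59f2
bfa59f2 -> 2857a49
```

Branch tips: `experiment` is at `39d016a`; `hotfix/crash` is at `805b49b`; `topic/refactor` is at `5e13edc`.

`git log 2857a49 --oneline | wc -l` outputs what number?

Walking parent pointers from 2857a49: reachable set = {20ea0fa, 268670c, 2857a49, 2c366df, 515a6c6, 6a8df80, 745dc5f, 8510baf, c77300d}.
That is 9 commits.

9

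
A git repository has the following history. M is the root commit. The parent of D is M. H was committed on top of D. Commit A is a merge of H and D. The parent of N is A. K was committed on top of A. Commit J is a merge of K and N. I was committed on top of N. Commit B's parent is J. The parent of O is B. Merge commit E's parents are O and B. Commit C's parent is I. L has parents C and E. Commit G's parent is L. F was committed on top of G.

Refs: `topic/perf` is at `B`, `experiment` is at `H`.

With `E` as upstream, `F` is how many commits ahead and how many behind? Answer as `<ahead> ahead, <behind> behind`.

Reachable from F: {A, B, C, D, E, F, G, H, I, J, K, L, M, N, O}.
Reachable from E: {A, B, D, E, H, J, K, M, N, O}.
Only in F's history (ahead): {C, F, G, I, L} — 5.
Only in E's history (behind): {} — 0.

5 ahead, 0 behind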